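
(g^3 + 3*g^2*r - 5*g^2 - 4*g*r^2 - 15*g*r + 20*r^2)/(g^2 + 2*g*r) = (g^3 + 3*g^2*r - 5*g^2 - 4*g*r^2 - 15*g*r + 20*r^2)/(g*(g + 2*r))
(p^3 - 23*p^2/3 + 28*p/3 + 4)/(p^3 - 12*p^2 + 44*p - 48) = (p + 1/3)/(p - 4)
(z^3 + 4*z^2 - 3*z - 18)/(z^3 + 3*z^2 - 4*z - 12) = (z + 3)/(z + 2)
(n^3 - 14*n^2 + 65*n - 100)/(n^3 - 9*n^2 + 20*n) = (n - 5)/n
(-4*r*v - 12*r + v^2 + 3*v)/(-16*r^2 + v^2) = (v + 3)/(4*r + v)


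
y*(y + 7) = y^2 + 7*y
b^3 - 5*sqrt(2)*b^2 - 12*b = b*(b - 6*sqrt(2))*(b + sqrt(2))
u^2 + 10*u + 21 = (u + 3)*(u + 7)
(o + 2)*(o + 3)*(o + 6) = o^3 + 11*o^2 + 36*o + 36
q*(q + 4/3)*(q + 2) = q^3 + 10*q^2/3 + 8*q/3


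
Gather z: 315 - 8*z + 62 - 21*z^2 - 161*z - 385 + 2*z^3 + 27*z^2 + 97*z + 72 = 2*z^3 + 6*z^2 - 72*z + 64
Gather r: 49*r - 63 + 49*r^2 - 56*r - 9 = 49*r^2 - 7*r - 72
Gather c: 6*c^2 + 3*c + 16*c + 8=6*c^2 + 19*c + 8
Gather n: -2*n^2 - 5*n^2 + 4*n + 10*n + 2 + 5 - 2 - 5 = -7*n^2 + 14*n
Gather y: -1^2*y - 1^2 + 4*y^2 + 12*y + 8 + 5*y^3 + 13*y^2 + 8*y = 5*y^3 + 17*y^2 + 19*y + 7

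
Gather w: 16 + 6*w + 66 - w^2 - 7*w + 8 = -w^2 - w + 90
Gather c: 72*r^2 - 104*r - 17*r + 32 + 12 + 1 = 72*r^2 - 121*r + 45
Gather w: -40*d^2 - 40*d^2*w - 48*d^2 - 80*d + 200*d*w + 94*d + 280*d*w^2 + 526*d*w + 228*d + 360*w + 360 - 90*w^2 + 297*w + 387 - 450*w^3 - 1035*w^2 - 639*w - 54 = -88*d^2 + 242*d - 450*w^3 + w^2*(280*d - 1125) + w*(-40*d^2 + 726*d + 18) + 693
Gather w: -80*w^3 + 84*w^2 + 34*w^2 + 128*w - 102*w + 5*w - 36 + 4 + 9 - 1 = -80*w^3 + 118*w^2 + 31*w - 24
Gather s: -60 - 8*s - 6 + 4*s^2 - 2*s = 4*s^2 - 10*s - 66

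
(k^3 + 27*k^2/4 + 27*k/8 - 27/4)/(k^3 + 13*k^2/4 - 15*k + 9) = (k + 3/2)/(k - 2)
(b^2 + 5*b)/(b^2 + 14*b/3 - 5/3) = 3*b/(3*b - 1)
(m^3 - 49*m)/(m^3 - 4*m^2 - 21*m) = (m + 7)/(m + 3)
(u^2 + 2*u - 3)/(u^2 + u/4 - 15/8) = 8*(u^2 + 2*u - 3)/(8*u^2 + 2*u - 15)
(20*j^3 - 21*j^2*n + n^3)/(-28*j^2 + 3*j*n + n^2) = (-5*j^2 + 4*j*n + n^2)/(7*j + n)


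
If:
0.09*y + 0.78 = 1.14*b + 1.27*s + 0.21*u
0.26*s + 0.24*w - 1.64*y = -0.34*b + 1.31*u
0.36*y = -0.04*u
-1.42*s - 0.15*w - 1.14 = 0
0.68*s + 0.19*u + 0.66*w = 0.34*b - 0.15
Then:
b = 1.64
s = -0.95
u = 0.58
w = 1.43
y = -0.06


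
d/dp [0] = 0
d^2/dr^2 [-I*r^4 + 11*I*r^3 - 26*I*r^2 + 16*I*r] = I*(-12*r^2 + 66*r - 52)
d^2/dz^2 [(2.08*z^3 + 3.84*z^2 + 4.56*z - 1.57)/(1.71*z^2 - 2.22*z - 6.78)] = (-7.105427357601e-15*z^5 + 3.5527136788005e-15*z^4 + 124.55496*z^3 + 427.420098*z^2 + 926.652204*z + 163.887012)/(5.000211*z^6 - 19.474506*z^5 - 34.193502*z^4 + 143.488368*z^3 + 135.574236*z^2 - 306.149544*z - 311.665752)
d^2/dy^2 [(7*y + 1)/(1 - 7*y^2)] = 14*(-28*y^2*(7*y + 1) + (21*y + 1)*(7*y^2 - 1))/(7*y^2 - 1)^3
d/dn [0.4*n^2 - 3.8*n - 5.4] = 0.8*n - 3.8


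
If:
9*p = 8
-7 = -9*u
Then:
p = 8/9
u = 7/9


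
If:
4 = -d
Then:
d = -4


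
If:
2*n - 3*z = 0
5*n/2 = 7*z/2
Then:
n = 0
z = 0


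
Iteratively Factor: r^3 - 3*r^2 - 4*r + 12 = (r - 3)*(r^2 - 4) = (r - 3)*(r - 2)*(r + 2)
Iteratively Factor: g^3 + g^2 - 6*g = (g)*(g^2 + g - 6) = g*(g + 3)*(g - 2)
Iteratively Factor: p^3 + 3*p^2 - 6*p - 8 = (p + 1)*(p^2 + 2*p - 8) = (p - 2)*(p + 1)*(p + 4)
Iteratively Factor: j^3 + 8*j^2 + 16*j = (j + 4)*(j^2 + 4*j) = j*(j + 4)*(j + 4)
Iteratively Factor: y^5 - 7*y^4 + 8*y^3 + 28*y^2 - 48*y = (y + 2)*(y^4 - 9*y^3 + 26*y^2 - 24*y) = (y - 4)*(y + 2)*(y^3 - 5*y^2 + 6*y) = y*(y - 4)*(y + 2)*(y^2 - 5*y + 6) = y*(y - 4)*(y - 3)*(y + 2)*(y - 2)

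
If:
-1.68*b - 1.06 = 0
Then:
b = -0.63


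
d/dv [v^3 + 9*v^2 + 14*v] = 3*v^2 + 18*v + 14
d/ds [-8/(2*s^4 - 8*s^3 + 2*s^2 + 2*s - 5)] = 16*(4*s^3 - 12*s^2 + 2*s + 1)/(2*s^4 - 8*s^3 + 2*s^2 + 2*s - 5)^2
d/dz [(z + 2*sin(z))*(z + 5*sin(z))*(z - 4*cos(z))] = (z + 2*sin(z))*(z + 5*sin(z))*(4*sin(z) + 1) + (z + 2*sin(z))*(z - 4*cos(z))*(5*cos(z) + 1) + (z + 5*sin(z))*(z - 4*cos(z))*(2*cos(z) + 1)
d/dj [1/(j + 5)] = -1/(j + 5)^2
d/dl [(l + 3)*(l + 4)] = 2*l + 7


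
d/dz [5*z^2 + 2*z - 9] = 10*z + 2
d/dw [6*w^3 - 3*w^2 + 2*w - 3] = 18*w^2 - 6*w + 2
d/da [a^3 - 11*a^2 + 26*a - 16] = 3*a^2 - 22*a + 26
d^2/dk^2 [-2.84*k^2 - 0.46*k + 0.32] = -5.68000000000000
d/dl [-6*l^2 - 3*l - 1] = -12*l - 3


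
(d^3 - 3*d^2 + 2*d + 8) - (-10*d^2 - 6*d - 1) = d^3 + 7*d^2 + 8*d + 9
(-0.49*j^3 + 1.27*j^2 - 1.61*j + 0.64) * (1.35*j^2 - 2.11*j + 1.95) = -0.6615*j^5 + 2.7484*j^4 - 5.8087*j^3 + 6.7376*j^2 - 4.4899*j + 1.248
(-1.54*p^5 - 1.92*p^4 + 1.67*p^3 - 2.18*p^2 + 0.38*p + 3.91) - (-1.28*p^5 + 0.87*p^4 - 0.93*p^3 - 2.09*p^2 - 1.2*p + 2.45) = -0.26*p^5 - 2.79*p^4 + 2.6*p^3 - 0.0900000000000003*p^2 + 1.58*p + 1.46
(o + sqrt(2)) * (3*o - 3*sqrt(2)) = 3*o^2 - 6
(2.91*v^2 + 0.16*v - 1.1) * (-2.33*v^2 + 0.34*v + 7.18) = -6.7803*v^4 + 0.6166*v^3 + 23.5112*v^2 + 0.7748*v - 7.898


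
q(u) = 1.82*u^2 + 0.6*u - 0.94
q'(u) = 3.64*u + 0.6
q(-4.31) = 30.28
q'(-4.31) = -15.09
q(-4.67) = 35.95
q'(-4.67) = -16.40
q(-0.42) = -0.87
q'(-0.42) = -0.93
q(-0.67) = -0.53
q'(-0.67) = -1.84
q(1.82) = 6.18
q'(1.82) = 7.22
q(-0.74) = -0.39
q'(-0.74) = -2.09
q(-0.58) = -0.68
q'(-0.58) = -1.51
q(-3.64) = 20.99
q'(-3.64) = -12.65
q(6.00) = 68.18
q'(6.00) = 22.44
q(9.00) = 151.88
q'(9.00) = 33.36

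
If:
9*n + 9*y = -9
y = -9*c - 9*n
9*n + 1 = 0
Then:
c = 17/81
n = -1/9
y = -8/9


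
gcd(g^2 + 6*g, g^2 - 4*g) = g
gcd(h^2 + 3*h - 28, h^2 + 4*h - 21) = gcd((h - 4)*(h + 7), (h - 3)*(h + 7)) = h + 7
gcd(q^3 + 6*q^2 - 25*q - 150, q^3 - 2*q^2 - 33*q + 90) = q^2 + q - 30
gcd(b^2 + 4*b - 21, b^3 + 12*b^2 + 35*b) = b + 7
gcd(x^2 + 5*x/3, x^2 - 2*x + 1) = 1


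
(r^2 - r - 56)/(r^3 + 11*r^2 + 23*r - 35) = (r - 8)/(r^2 + 4*r - 5)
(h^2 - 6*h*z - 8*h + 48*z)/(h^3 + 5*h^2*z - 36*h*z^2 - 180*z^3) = (h - 8)/(h^2 + 11*h*z + 30*z^2)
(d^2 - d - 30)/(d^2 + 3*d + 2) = (d^2 - d - 30)/(d^2 + 3*d + 2)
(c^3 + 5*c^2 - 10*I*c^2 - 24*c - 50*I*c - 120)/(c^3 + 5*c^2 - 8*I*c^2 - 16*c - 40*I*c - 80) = (c - 6*I)/(c - 4*I)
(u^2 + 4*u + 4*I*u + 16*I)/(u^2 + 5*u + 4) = (u + 4*I)/(u + 1)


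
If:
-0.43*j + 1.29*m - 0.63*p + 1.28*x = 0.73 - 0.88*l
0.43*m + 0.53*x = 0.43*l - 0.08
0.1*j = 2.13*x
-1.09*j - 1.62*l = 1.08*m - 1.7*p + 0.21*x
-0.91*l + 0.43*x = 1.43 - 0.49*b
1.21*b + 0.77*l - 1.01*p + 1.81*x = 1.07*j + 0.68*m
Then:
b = 9.41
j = 3.97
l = 3.58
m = 3.17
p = 7.99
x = 0.19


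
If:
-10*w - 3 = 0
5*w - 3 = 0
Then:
No Solution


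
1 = 1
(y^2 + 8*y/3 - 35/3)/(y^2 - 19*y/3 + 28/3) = (y + 5)/(y - 4)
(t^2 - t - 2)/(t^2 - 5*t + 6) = (t + 1)/(t - 3)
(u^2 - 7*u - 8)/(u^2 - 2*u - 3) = (u - 8)/(u - 3)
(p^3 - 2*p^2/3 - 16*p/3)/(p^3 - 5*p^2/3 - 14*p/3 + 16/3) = p/(p - 1)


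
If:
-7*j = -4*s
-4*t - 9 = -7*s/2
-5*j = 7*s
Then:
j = 0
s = 0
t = -9/4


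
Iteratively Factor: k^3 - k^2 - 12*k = (k - 4)*(k^2 + 3*k) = k*(k - 4)*(k + 3)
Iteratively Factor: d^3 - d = (d + 1)*(d^2 - d) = (d - 1)*(d + 1)*(d)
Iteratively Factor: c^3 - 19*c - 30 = (c + 2)*(c^2 - 2*c - 15) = (c + 2)*(c + 3)*(c - 5)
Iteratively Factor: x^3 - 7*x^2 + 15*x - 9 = (x - 3)*(x^2 - 4*x + 3) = (x - 3)*(x - 1)*(x - 3)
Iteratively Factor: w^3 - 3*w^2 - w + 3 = (w - 1)*(w^2 - 2*w - 3) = (w - 1)*(w + 1)*(w - 3)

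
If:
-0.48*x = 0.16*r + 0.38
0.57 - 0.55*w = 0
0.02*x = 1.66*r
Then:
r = -0.01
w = 1.04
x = -0.79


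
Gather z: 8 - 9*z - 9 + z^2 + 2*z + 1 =z^2 - 7*z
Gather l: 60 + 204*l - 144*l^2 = -144*l^2 + 204*l + 60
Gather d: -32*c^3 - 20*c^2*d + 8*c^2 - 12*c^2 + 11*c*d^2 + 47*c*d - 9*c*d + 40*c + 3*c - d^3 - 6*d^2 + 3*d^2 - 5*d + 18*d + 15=-32*c^3 - 4*c^2 + 43*c - d^3 + d^2*(11*c - 3) + d*(-20*c^2 + 38*c + 13) + 15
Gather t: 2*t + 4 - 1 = 2*t + 3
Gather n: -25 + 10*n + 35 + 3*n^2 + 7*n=3*n^2 + 17*n + 10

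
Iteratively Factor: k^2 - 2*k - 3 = (k + 1)*(k - 3)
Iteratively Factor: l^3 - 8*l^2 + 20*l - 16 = (l - 2)*(l^2 - 6*l + 8) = (l - 4)*(l - 2)*(l - 2)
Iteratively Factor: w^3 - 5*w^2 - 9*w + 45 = (w - 3)*(w^2 - 2*w - 15) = (w - 5)*(w - 3)*(w + 3)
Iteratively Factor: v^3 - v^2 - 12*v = (v + 3)*(v^2 - 4*v) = (v - 4)*(v + 3)*(v)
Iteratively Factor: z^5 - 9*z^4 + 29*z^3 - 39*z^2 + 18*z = (z - 3)*(z^4 - 6*z^3 + 11*z^2 - 6*z) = z*(z - 3)*(z^3 - 6*z^2 + 11*z - 6) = z*(z - 3)^2*(z^2 - 3*z + 2) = z*(z - 3)^2*(z - 1)*(z - 2)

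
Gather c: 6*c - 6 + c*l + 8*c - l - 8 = c*(l + 14) - l - 14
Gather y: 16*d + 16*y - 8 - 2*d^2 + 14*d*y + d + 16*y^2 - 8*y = -2*d^2 + 17*d + 16*y^2 + y*(14*d + 8) - 8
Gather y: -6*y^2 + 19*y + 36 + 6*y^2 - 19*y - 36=0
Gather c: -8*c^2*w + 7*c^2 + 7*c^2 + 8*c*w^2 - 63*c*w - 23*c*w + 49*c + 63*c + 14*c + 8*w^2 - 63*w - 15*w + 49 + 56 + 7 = c^2*(14 - 8*w) + c*(8*w^2 - 86*w + 126) + 8*w^2 - 78*w + 112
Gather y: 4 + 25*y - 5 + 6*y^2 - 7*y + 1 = 6*y^2 + 18*y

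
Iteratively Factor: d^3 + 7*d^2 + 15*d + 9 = (d + 3)*(d^2 + 4*d + 3) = (d + 3)^2*(d + 1)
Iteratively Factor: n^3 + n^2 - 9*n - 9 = (n - 3)*(n^2 + 4*n + 3) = (n - 3)*(n + 3)*(n + 1)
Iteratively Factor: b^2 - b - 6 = (b - 3)*(b + 2)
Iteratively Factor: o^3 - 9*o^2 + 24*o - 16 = (o - 4)*(o^2 - 5*o + 4) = (o - 4)^2*(o - 1)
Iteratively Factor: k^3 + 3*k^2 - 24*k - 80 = (k + 4)*(k^2 - k - 20) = (k + 4)^2*(k - 5)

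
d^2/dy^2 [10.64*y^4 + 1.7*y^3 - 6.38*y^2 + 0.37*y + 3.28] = 127.68*y^2 + 10.2*y - 12.76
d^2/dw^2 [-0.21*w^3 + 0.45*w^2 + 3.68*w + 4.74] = 0.9 - 1.26*w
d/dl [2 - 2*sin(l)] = -2*cos(l)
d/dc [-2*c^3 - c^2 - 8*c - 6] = -6*c^2 - 2*c - 8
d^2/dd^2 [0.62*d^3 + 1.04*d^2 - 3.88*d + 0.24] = 3.72*d + 2.08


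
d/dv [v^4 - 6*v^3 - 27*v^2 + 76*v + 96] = 4*v^3 - 18*v^2 - 54*v + 76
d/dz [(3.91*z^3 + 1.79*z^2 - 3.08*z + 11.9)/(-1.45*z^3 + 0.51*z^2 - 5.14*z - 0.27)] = (-3.5527136788005e-15*z^5 + 4.5896*z^4 - 49.1268*z^3 + 40.9681*z^2 - 13.1046*z + 61.9976)/(2.1025*z^6 - 1.479*z^5 + 15.1661*z^4 - 4.4598*z^3 + 26.1442*z^2 + 2.7756*z + 0.0729)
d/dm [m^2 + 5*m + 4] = 2*m + 5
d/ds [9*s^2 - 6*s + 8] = 18*s - 6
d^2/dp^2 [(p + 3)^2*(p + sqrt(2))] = 6*p + 2*sqrt(2) + 12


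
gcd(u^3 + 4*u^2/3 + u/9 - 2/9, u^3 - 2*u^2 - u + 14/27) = u^2 + u/3 - 2/9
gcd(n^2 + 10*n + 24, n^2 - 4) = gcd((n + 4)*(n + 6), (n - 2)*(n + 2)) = 1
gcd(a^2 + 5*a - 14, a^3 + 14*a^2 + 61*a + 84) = a + 7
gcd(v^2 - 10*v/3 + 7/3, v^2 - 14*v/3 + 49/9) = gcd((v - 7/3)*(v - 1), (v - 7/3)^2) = v - 7/3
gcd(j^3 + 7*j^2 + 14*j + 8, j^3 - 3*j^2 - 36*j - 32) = j^2 + 5*j + 4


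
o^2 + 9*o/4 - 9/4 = (o - 3/4)*(o + 3)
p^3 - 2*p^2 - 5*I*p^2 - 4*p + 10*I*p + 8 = (p - 2)*(p - 4*I)*(p - I)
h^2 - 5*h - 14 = (h - 7)*(h + 2)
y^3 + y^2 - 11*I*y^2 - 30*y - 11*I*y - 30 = (y + 1)*(y - 6*I)*(y - 5*I)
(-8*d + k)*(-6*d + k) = 48*d^2 - 14*d*k + k^2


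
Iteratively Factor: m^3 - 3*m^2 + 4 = (m + 1)*(m^2 - 4*m + 4) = (m - 2)*(m + 1)*(m - 2)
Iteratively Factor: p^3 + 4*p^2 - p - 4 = (p + 1)*(p^2 + 3*p - 4) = (p + 1)*(p + 4)*(p - 1)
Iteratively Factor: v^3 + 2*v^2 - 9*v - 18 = (v + 3)*(v^2 - v - 6) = (v + 2)*(v + 3)*(v - 3)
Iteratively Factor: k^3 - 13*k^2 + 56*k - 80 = (k - 5)*(k^2 - 8*k + 16) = (k - 5)*(k - 4)*(k - 4)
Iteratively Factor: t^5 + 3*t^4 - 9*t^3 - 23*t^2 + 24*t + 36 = (t - 2)*(t^4 + 5*t^3 + t^2 - 21*t - 18) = (t - 2)*(t + 3)*(t^3 + 2*t^2 - 5*t - 6) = (t - 2)*(t + 1)*(t + 3)*(t^2 + t - 6) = (t - 2)*(t + 1)*(t + 3)^2*(t - 2)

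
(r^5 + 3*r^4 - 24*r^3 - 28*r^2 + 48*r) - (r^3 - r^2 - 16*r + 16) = r^5 + 3*r^4 - 25*r^3 - 27*r^2 + 64*r - 16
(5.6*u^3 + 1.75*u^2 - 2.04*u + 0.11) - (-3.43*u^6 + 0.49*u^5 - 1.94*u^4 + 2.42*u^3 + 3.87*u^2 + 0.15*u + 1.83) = 3.43*u^6 - 0.49*u^5 + 1.94*u^4 + 3.18*u^3 - 2.12*u^2 - 2.19*u - 1.72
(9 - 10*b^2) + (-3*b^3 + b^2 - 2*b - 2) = -3*b^3 - 9*b^2 - 2*b + 7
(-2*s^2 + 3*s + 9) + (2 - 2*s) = -2*s^2 + s + 11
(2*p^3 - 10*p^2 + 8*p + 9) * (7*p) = 14*p^4 - 70*p^3 + 56*p^2 + 63*p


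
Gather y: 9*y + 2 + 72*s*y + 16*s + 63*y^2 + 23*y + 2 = 16*s + 63*y^2 + y*(72*s + 32) + 4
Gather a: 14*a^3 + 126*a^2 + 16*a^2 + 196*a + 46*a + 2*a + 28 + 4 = 14*a^3 + 142*a^2 + 244*a + 32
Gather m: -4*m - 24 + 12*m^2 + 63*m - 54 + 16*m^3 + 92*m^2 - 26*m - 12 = 16*m^3 + 104*m^2 + 33*m - 90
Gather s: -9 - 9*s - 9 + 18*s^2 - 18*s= 18*s^2 - 27*s - 18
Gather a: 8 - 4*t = 8 - 4*t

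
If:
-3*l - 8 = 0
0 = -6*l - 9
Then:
No Solution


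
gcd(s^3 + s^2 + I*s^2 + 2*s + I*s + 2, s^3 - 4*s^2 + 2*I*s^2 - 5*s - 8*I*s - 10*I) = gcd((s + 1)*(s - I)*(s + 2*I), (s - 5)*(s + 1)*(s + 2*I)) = s^2 + s*(1 + 2*I) + 2*I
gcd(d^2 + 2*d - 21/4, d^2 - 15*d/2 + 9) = d - 3/2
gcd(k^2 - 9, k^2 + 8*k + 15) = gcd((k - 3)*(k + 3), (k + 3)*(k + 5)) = k + 3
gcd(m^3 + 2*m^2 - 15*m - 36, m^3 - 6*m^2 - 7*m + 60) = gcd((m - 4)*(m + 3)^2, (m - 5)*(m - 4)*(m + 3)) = m^2 - m - 12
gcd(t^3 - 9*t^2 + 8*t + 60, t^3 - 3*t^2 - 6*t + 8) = t + 2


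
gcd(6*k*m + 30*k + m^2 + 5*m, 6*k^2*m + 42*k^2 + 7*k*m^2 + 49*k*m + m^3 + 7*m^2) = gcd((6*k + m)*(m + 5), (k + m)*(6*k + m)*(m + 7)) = 6*k + m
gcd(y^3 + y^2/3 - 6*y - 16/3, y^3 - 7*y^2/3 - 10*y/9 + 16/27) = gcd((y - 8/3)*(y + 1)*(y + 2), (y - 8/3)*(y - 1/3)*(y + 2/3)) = y - 8/3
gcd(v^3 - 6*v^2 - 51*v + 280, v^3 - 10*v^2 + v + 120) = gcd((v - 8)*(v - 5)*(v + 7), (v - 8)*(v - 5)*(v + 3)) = v^2 - 13*v + 40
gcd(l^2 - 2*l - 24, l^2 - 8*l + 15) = 1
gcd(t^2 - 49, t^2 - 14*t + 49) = t - 7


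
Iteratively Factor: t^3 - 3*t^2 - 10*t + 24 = (t - 2)*(t^2 - t - 12) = (t - 2)*(t + 3)*(t - 4)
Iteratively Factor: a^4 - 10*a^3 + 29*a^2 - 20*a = (a - 5)*(a^3 - 5*a^2 + 4*a) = (a - 5)*(a - 4)*(a^2 - a) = a*(a - 5)*(a - 4)*(a - 1)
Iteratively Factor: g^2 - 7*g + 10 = (g - 2)*(g - 5)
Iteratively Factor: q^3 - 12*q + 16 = (q - 2)*(q^2 + 2*q - 8) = (q - 2)^2*(q + 4)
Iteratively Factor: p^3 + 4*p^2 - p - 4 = (p + 4)*(p^2 - 1) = (p + 1)*(p + 4)*(p - 1)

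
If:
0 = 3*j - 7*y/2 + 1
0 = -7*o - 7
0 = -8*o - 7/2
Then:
No Solution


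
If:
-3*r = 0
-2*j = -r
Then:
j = 0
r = 0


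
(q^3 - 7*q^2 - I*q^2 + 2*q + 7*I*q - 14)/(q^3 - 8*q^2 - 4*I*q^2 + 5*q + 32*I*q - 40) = (q^2 - q*(7 + 2*I) + 14*I)/(q^2 - q*(8 + 5*I) + 40*I)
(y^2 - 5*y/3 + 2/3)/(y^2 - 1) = (y - 2/3)/(y + 1)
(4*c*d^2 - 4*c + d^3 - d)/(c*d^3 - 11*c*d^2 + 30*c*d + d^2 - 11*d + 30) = (4*c*d^2 - 4*c + d^3 - d)/(c*d^3 - 11*c*d^2 + 30*c*d + d^2 - 11*d + 30)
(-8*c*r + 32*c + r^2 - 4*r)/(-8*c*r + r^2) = (r - 4)/r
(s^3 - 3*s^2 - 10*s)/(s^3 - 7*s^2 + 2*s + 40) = s/(s - 4)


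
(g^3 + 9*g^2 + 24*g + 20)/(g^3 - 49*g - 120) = (g^2 + 4*g + 4)/(g^2 - 5*g - 24)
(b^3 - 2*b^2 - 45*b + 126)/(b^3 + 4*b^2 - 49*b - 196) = (b^2 - 9*b + 18)/(b^2 - 3*b - 28)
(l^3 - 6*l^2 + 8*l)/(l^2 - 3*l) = (l^2 - 6*l + 8)/(l - 3)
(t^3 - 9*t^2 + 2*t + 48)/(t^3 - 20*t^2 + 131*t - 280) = (t^2 - t - 6)/(t^2 - 12*t + 35)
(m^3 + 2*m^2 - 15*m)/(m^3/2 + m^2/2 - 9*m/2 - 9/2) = 2*m*(m + 5)/(m^2 + 4*m + 3)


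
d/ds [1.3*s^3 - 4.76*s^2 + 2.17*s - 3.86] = 3.9*s^2 - 9.52*s + 2.17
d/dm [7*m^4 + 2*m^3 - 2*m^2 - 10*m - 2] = 28*m^3 + 6*m^2 - 4*m - 10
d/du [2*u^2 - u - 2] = 4*u - 1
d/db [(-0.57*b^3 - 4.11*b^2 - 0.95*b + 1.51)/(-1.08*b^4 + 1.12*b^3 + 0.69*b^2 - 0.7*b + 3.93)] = (-0.6156*b^6 - 8.8776*b^5 + 1.1319*b^4 + 9.4492*b^3 - 8.2614*b^2 - 34.3884*b - 2.6765)/(1.1664*b^8 - 2.4192*b^7 - 0.236*b^6 + 3.0576*b^5 - 9.5807*b^4 + 7.8372*b^3 + 5.9134*b^2 - 5.502*b + 15.4449)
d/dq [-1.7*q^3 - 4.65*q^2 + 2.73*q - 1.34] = -5.1*q^2 - 9.3*q + 2.73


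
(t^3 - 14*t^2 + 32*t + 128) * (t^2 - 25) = t^5 - 14*t^4 + 7*t^3 + 478*t^2 - 800*t - 3200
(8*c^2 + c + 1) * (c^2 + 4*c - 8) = 8*c^4 + 33*c^3 - 59*c^2 - 4*c - 8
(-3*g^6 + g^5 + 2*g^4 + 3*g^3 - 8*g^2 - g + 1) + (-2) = -3*g^6 + g^5 + 2*g^4 + 3*g^3 - 8*g^2 - g - 1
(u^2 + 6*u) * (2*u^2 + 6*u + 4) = 2*u^4 + 18*u^3 + 40*u^2 + 24*u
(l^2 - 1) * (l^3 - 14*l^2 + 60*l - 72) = l^5 - 14*l^4 + 59*l^3 - 58*l^2 - 60*l + 72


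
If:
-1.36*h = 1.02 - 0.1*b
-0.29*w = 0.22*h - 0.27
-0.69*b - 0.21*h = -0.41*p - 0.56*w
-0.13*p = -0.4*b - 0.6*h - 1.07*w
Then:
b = -9.75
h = -1.47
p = -19.96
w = 2.04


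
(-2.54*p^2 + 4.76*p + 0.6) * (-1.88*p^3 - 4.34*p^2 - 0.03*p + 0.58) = 4.7752*p^5 + 2.0748*p^4 - 21.7102*p^3 - 4.22*p^2 + 2.7428*p + 0.348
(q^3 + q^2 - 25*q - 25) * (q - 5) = q^4 - 4*q^3 - 30*q^2 + 100*q + 125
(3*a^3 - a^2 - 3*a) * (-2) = -6*a^3 + 2*a^2 + 6*a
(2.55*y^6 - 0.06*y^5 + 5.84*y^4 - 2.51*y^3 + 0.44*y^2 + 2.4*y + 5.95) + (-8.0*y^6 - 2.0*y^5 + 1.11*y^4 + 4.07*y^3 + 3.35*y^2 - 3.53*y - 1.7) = -5.45*y^6 - 2.06*y^5 + 6.95*y^4 + 1.56*y^3 + 3.79*y^2 - 1.13*y + 4.25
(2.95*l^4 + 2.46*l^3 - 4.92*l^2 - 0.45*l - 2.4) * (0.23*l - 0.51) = 0.6785*l^5 - 0.9387*l^4 - 2.3862*l^3 + 2.4057*l^2 - 0.3225*l + 1.224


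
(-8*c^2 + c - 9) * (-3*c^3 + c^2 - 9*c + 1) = 24*c^5 - 11*c^4 + 100*c^3 - 26*c^2 + 82*c - 9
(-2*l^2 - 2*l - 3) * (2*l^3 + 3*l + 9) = -4*l^5 - 4*l^4 - 12*l^3 - 24*l^2 - 27*l - 27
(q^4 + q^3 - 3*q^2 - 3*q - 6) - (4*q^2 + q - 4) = q^4 + q^3 - 7*q^2 - 4*q - 2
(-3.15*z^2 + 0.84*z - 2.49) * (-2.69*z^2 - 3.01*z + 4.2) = 8.4735*z^4 + 7.2219*z^3 - 9.0603*z^2 + 11.0229*z - 10.458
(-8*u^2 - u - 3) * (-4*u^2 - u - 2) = 32*u^4 + 12*u^3 + 29*u^2 + 5*u + 6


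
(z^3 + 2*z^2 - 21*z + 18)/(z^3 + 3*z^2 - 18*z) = (z - 1)/z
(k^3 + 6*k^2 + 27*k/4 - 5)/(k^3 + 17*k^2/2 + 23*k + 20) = (k - 1/2)/(k + 2)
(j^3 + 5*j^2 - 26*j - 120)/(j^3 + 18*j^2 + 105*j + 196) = (j^2 + j - 30)/(j^2 + 14*j + 49)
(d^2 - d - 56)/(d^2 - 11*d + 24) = (d + 7)/(d - 3)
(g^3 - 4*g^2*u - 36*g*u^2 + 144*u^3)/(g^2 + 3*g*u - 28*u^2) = (g^2 - 36*u^2)/(g + 7*u)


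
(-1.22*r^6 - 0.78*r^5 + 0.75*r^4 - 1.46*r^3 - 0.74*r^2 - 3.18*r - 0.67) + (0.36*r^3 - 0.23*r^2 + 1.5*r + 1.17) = -1.22*r^6 - 0.78*r^5 + 0.75*r^4 - 1.1*r^3 - 0.97*r^2 - 1.68*r + 0.5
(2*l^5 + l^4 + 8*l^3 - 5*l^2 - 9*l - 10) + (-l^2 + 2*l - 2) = 2*l^5 + l^4 + 8*l^3 - 6*l^2 - 7*l - 12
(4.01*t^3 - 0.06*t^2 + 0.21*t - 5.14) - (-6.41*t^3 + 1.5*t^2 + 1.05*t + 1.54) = 10.42*t^3 - 1.56*t^2 - 0.84*t - 6.68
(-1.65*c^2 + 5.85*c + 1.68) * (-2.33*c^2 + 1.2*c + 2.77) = 3.8445*c^4 - 15.6105*c^3 - 1.4649*c^2 + 18.2205*c + 4.6536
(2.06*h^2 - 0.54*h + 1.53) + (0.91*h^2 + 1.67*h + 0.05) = 2.97*h^2 + 1.13*h + 1.58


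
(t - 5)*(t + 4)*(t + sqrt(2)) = t^3 - t^2 + sqrt(2)*t^2 - 20*t - sqrt(2)*t - 20*sqrt(2)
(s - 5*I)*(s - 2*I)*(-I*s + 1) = -I*s^3 - 6*s^2 + 3*I*s - 10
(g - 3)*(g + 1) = g^2 - 2*g - 3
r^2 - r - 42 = (r - 7)*(r + 6)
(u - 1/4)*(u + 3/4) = u^2 + u/2 - 3/16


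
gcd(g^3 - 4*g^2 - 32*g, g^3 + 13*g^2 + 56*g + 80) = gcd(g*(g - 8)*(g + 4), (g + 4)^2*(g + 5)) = g + 4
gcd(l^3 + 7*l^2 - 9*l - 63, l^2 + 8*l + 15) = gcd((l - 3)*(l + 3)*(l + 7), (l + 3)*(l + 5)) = l + 3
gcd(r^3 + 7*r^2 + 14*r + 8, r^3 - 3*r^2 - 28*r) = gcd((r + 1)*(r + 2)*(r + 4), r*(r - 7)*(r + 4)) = r + 4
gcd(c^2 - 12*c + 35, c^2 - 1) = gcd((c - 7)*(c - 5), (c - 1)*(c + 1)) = 1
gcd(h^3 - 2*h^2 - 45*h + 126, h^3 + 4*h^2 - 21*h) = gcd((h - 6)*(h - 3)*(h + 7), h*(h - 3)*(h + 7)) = h^2 + 4*h - 21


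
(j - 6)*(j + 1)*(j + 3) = j^3 - 2*j^2 - 21*j - 18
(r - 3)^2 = r^2 - 6*r + 9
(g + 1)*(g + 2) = g^2 + 3*g + 2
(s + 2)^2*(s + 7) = s^3 + 11*s^2 + 32*s + 28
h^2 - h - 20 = (h - 5)*(h + 4)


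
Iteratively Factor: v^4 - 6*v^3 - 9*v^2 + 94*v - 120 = (v - 3)*(v^3 - 3*v^2 - 18*v + 40) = (v - 5)*(v - 3)*(v^2 + 2*v - 8) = (v - 5)*(v - 3)*(v + 4)*(v - 2)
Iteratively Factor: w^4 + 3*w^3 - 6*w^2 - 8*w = (w + 1)*(w^3 + 2*w^2 - 8*w) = (w - 2)*(w + 1)*(w^2 + 4*w) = w*(w - 2)*(w + 1)*(w + 4)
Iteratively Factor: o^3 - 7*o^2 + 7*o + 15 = (o - 5)*(o^2 - 2*o - 3) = (o - 5)*(o - 3)*(o + 1)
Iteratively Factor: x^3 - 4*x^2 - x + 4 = (x + 1)*(x^2 - 5*x + 4) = (x - 4)*(x + 1)*(x - 1)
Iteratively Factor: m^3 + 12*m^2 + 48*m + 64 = (m + 4)*(m^2 + 8*m + 16) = (m + 4)^2*(m + 4)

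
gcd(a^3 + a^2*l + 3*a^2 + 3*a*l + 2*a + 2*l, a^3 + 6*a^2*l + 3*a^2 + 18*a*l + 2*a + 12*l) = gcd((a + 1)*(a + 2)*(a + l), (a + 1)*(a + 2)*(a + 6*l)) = a^2 + 3*a + 2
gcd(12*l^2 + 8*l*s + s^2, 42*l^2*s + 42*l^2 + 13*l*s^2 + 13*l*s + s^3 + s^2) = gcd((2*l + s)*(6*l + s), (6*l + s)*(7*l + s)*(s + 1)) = 6*l + s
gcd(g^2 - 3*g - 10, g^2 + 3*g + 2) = g + 2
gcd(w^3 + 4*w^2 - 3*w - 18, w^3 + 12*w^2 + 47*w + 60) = w + 3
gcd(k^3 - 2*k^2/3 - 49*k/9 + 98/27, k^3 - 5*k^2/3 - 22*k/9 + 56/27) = k^2 - 3*k + 14/9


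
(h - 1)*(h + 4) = h^2 + 3*h - 4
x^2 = x^2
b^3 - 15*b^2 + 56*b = b*(b - 8)*(b - 7)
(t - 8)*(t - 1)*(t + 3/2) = t^3 - 15*t^2/2 - 11*t/2 + 12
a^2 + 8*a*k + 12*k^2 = (a + 2*k)*(a + 6*k)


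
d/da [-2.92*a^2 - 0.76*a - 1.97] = -5.84*a - 0.76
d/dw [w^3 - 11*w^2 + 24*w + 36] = 3*w^2 - 22*w + 24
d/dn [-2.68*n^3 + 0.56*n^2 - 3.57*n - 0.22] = -8.04*n^2 + 1.12*n - 3.57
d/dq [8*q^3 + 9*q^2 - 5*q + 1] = 24*q^2 + 18*q - 5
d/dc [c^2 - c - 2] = 2*c - 1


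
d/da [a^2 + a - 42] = 2*a + 1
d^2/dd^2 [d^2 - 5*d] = 2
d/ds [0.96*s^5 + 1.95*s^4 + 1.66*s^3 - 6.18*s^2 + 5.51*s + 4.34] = 4.8*s^4 + 7.8*s^3 + 4.98*s^2 - 12.36*s + 5.51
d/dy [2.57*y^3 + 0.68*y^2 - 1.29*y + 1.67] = 7.71*y^2 + 1.36*y - 1.29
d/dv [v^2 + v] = 2*v + 1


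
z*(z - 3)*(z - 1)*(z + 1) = z^4 - 3*z^3 - z^2 + 3*z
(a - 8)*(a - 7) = a^2 - 15*a + 56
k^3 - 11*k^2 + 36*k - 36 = (k - 6)*(k - 3)*(k - 2)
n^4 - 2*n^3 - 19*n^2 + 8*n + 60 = (n - 5)*(n - 2)*(n + 2)*(n + 3)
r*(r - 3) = r^2 - 3*r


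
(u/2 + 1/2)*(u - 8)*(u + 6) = u^3/2 - u^2/2 - 25*u - 24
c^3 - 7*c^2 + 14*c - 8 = (c - 4)*(c - 2)*(c - 1)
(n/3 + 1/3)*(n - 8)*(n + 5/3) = n^3/3 - 16*n^2/9 - 59*n/9 - 40/9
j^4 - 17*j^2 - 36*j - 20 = (j - 5)*(j + 1)*(j + 2)^2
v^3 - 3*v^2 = v^2*(v - 3)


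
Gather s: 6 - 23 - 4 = -21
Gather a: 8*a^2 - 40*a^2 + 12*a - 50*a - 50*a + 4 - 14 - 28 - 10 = -32*a^2 - 88*a - 48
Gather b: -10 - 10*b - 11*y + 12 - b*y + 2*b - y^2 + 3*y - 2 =b*(-y - 8) - y^2 - 8*y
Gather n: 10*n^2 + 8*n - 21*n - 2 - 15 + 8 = 10*n^2 - 13*n - 9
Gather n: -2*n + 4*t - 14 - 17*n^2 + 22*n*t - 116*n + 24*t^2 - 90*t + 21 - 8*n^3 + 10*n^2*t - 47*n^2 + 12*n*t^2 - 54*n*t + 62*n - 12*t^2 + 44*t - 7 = -8*n^3 + n^2*(10*t - 64) + n*(12*t^2 - 32*t - 56) + 12*t^2 - 42*t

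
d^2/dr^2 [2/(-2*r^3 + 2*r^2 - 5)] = 8*(-2*r^2*(3*r - 2)^2 + (3*r - 1)*(2*r^3 - 2*r^2 + 5))/(2*r^3 - 2*r^2 + 5)^3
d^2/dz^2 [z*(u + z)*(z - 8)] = 2*u + 6*z - 16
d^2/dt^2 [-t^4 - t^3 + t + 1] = 6*t*(-2*t - 1)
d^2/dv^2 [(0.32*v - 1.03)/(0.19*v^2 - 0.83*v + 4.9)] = ((0.9226 - 0.3648*v)*(0.19*v^2 - 0.83*v + 4.9) + (0.32*v - 1.03)*(0.38*v - 0.83)*(0.76*v - 1.66))/(0.19*v^2 - 0.83*v + 4.9)^3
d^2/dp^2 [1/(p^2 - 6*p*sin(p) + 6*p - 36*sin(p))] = 2*((p^2 - 6*p*sin(p) + 6*p - 36*sin(p))*(-3*p*sin(p) - 18*sin(p) + 6*cos(p) - 1) + 4*(3*p*cos(p) - p + 3*sin(p) + 18*cos(p) - 3)^2)/((p + 6)^3*(p - 6*sin(p))^3)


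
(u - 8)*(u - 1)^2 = u^3 - 10*u^2 + 17*u - 8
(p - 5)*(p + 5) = p^2 - 25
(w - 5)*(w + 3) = w^2 - 2*w - 15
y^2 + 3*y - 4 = (y - 1)*(y + 4)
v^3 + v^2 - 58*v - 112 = (v - 8)*(v + 2)*(v + 7)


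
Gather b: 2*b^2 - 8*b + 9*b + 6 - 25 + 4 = 2*b^2 + b - 15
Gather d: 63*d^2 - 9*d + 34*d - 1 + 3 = 63*d^2 + 25*d + 2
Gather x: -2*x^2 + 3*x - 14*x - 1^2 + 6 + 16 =-2*x^2 - 11*x + 21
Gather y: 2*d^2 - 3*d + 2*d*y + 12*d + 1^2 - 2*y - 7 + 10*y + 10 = 2*d^2 + 9*d + y*(2*d + 8) + 4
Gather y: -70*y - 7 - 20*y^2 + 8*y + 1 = -20*y^2 - 62*y - 6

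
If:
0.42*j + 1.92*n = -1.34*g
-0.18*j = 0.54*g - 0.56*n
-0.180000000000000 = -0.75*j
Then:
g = -0.08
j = 0.24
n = 0.00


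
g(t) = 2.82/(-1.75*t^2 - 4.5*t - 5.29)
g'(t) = 2.82*(3.5*t + 4.5)/(-1.75*t^2 - 4.5*t - 5.29)^2 = (9.87*t + 12.69)/(1.75*t^2 + 4.5*t + 5.29)^2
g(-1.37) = -1.17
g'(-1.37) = -0.14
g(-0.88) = -1.05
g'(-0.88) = 0.56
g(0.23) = -0.44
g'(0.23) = 0.36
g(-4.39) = -0.15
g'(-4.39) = -0.08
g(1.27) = -0.20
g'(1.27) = 0.13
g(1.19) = -0.21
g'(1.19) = 0.14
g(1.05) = -0.24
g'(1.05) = 0.16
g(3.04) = -0.08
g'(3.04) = 0.03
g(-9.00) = -0.03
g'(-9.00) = -0.01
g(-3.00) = -0.37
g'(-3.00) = -0.30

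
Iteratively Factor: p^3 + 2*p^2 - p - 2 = (p - 1)*(p^2 + 3*p + 2) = (p - 1)*(p + 2)*(p + 1)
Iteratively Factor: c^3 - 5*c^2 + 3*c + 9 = (c - 3)*(c^2 - 2*c - 3) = (c - 3)^2*(c + 1)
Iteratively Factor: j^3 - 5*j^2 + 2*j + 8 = (j - 2)*(j^2 - 3*j - 4) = (j - 2)*(j + 1)*(j - 4)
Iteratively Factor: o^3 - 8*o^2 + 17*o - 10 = (o - 1)*(o^2 - 7*o + 10) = (o - 5)*(o - 1)*(o - 2)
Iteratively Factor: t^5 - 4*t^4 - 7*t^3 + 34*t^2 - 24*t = (t - 1)*(t^4 - 3*t^3 - 10*t^2 + 24*t) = (t - 1)*(t + 3)*(t^3 - 6*t^2 + 8*t) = (t - 4)*(t - 1)*(t + 3)*(t^2 - 2*t) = (t - 4)*(t - 2)*(t - 1)*(t + 3)*(t)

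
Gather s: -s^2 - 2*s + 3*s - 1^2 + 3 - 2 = -s^2 + s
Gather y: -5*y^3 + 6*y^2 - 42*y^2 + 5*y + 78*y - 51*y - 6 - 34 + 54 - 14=-5*y^3 - 36*y^2 + 32*y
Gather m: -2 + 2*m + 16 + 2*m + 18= 4*m + 32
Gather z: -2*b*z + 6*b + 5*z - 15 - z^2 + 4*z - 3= 6*b - z^2 + z*(9 - 2*b) - 18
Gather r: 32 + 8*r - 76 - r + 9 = 7*r - 35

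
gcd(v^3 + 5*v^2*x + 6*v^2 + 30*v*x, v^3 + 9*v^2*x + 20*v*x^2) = v^2 + 5*v*x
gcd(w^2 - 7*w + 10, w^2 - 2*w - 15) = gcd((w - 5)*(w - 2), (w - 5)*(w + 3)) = w - 5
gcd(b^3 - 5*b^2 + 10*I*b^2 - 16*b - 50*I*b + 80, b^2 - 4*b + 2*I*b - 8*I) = b + 2*I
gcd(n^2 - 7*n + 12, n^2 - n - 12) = n - 4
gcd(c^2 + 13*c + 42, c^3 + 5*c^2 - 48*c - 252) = c + 6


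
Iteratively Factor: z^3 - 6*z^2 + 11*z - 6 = (z - 1)*(z^2 - 5*z + 6) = (z - 3)*(z - 1)*(z - 2)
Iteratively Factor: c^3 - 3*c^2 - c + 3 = (c - 3)*(c^2 - 1) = (c - 3)*(c - 1)*(c + 1)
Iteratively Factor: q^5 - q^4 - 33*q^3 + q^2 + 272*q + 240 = (q + 4)*(q^4 - 5*q^3 - 13*q^2 + 53*q + 60) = (q - 4)*(q + 4)*(q^3 - q^2 - 17*q - 15) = (q - 4)*(q + 1)*(q + 4)*(q^2 - 2*q - 15) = (q - 5)*(q - 4)*(q + 1)*(q + 4)*(q + 3)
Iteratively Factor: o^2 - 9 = (o - 3)*(o + 3)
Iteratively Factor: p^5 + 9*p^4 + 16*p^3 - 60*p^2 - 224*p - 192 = (p + 4)*(p^4 + 5*p^3 - 4*p^2 - 44*p - 48) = (p - 3)*(p + 4)*(p^3 + 8*p^2 + 20*p + 16) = (p - 3)*(p + 2)*(p + 4)*(p^2 + 6*p + 8) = (p - 3)*(p + 2)^2*(p + 4)*(p + 4)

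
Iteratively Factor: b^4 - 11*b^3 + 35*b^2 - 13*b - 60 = (b - 3)*(b^3 - 8*b^2 + 11*b + 20) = (b - 5)*(b - 3)*(b^2 - 3*b - 4) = (b - 5)*(b - 3)*(b + 1)*(b - 4)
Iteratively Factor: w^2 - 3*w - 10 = (w + 2)*(w - 5)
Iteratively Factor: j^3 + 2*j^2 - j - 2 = (j - 1)*(j^2 + 3*j + 2) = (j - 1)*(j + 2)*(j + 1)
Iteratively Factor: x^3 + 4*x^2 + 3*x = (x + 3)*(x^2 + x) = (x + 1)*(x + 3)*(x)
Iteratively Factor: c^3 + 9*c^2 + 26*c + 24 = (c + 3)*(c^2 + 6*c + 8) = (c + 3)*(c + 4)*(c + 2)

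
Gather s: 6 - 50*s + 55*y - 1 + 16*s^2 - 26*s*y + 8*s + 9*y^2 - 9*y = 16*s^2 + s*(-26*y - 42) + 9*y^2 + 46*y + 5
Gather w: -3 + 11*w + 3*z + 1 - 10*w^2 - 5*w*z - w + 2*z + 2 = -10*w^2 + w*(10 - 5*z) + 5*z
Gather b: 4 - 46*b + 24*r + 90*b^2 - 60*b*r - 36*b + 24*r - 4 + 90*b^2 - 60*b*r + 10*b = 180*b^2 + b*(-120*r - 72) + 48*r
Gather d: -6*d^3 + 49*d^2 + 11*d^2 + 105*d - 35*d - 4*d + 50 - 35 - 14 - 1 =-6*d^3 + 60*d^2 + 66*d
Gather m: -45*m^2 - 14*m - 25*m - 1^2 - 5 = -45*m^2 - 39*m - 6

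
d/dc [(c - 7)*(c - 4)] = 2*c - 11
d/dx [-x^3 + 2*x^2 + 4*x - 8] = -3*x^2 + 4*x + 4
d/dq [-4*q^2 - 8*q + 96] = -8*q - 8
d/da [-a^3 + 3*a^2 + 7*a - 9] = -3*a^2 + 6*a + 7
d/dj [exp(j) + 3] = exp(j)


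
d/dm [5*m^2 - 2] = 10*m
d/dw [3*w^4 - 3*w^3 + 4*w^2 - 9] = w*(12*w^2 - 9*w + 8)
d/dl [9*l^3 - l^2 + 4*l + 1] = 27*l^2 - 2*l + 4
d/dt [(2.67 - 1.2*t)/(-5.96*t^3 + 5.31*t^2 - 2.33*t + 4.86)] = (-14.304*t^3 + 54.1116*t^2 - 28.3554*t + 0.3891)/(35.5216*t^6 - 63.2952*t^5 + 55.9697*t^4 - 82.6758*t^3 + 57.0421*t^2 - 22.6476*t + 23.6196)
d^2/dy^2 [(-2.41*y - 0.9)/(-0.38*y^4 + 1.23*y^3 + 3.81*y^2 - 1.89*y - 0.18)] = (4.176048*y^7 - 15.423744*y^6 - 11.678454*y^5 + 50.263686*y^4 + 147.944016*y^3 + 71.497728*y^2 - 27.772632*y + 6.024456)/(0.054872*y^12 - 0.532836*y^11 + 0.074214*y^10 + 9.642645*y^9 - 5.966433*y^8 - 61.90911*y^7 + 1.161837*y^6 + 74.962098*y^5 - 35.464149*y^4 - 1.145259*y^3 + 1.558602*y^2 + 0.183708*y + 0.005832)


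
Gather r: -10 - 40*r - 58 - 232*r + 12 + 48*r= -224*r - 56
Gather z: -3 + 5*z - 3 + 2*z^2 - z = 2*z^2 + 4*z - 6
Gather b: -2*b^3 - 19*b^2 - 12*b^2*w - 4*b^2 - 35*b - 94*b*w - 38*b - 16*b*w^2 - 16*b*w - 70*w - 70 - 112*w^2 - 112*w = -2*b^3 + b^2*(-12*w - 23) + b*(-16*w^2 - 110*w - 73) - 112*w^2 - 182*w - 70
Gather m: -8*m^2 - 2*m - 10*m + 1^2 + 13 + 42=-8*m^2 - 12*m + 56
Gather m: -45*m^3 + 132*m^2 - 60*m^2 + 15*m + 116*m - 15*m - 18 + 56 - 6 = -45*m^3 + 72*m^2 + 116*m + 32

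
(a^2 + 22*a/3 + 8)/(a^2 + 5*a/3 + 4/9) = 3*(a + 6)/(3*a + 1)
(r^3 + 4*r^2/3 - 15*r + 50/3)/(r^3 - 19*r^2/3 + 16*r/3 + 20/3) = (3*r^2 + 10*r - 25)/(3*r^2 - 13*r - 10)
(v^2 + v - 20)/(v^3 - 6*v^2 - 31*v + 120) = (v - 4)/(v^2 - 11*v + 24)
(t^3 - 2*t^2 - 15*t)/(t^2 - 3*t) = (t^2 - 2*t - 15)/(t - 3)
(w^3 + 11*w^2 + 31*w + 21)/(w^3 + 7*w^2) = 1 + 4/w + 3/w^2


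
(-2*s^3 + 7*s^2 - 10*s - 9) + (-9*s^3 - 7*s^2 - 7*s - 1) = -11*s^3 - 17*s - 10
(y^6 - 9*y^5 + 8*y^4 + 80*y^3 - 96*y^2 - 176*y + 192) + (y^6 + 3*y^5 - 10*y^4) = 2*y^6 - 6*y^5 - 2*y^4 + 80*y^3 - 96*y^2 - 176*y + 192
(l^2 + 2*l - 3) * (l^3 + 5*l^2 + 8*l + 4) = l^5 + 7*l^4 + 15*l^3 + 5*l^2 - 16*l - 12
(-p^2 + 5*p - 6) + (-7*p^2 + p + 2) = -8*p^2 + 6*p - 4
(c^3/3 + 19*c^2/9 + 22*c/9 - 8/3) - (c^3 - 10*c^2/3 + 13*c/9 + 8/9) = -2*c^3/3 + 49*c^2/9 + c - 32/9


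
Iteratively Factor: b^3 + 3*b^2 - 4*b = (b + 4)*(b^2 - b) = (b - 1)*(b + 4)*(b)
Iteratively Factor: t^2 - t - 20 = (t + 4)*(t - 5)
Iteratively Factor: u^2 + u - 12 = (u - 3)*(u + 4)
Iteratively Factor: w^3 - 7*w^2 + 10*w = (w)*(w^2 - 7*w + 10) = w*(w - 2)*(w - 5)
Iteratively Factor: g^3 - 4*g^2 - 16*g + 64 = (g - 4)*(g^2 - 16) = (g - 4)^2*(g + 4)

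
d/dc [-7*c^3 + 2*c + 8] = 2 - 21*c^2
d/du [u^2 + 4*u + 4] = 2*u + 4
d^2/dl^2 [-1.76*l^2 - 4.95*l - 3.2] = -3.52000000000000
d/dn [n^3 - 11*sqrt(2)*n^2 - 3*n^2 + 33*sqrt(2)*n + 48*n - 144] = 3*n^2 - 22*sqrt(2)*n - 6*n + 33*sqrt(2) + 48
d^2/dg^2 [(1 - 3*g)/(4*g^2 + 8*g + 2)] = 2*(-8*(g + 1)^2*(3*g - 1) + (9*g + 5)*(2*g^2 + 4*g + 1))/(2*g^2 + 4*g + 1)^3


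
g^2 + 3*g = g*(g + 3)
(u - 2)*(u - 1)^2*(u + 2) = u^4 - 2*u^3 - 3*u^2 + 8*u - 4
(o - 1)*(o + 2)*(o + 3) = o^3 + 4*o^2 + o - 6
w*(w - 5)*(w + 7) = w^3 + 2*w^2 - 35*w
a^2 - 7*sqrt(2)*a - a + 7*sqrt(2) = (a - 1)*(a - 7*sqrt(2))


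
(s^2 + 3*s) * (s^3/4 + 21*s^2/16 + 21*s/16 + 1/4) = s^5/4 + 33*s^4/16 + 21*s^3/4 + 67*s^2/16 + 3*s/4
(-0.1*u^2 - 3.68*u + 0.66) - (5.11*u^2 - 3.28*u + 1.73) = -5.21*u^2 - 0.4*u - 1.07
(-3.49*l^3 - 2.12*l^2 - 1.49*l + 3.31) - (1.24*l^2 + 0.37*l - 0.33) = -3.49*l^3 - 3.36*l^2 - 1.86*l + 3.64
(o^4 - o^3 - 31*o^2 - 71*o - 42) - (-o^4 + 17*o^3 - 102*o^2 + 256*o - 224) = 2*o^4 - 18*o^3 + 71*o^2 - 327*o + 182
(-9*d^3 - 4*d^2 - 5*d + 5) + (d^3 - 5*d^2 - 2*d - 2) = -8*d^3 - 9*d^2 - 7*d + 3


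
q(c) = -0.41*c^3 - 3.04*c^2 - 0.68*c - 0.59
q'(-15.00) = -186.23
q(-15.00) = 709.36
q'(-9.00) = -45.59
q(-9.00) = 58.18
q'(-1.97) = 6.52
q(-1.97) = -7.91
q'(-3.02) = 6.46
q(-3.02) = -14.97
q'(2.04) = -18.20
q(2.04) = -18.11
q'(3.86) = -42.48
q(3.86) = -72.09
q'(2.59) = -24.68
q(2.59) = -29.87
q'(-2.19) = 6.74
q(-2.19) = -9.37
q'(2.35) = -21.76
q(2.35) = -24.30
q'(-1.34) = 5.26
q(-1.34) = -4.15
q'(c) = -1.23*c^2 - 6.08*c - 0.68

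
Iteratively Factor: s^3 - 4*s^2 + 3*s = (s)*(s^2 - 4*s + 3) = s*(s - 1)*(s - 3)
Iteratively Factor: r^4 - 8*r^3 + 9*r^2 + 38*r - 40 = (r - 4)*(r^3 - 4*r^2 - 7*r + 10) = (r - 5)*(r - 4)*(r^2 + r - 2) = (r - 5)*(r - 4)*(r - 1)*(r + 2)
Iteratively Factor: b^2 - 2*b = (b)*(b - 2)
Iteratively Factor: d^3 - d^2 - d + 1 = (d - 1)*(d^2 - 1) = (d - 1)*(d + 1)*(d - 1)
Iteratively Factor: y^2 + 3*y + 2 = (y + 2)*(y + 1)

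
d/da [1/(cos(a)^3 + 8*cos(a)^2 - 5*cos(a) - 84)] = (3*cos(a)^2 + 16*cos(a) - 5)*sin(a)/(cos(a)^3 + 8*cos(a)^2 - 5*cos(a) - 84)^2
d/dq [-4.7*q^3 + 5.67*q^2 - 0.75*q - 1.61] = -14.1*q^2 + 11.34*q - 0.75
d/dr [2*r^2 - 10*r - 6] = 4*r - 10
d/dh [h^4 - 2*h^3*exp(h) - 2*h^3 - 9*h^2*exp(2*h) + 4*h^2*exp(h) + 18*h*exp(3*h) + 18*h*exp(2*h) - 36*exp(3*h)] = -2*h^3*exp(h) + 4*h^3 - 18*h^2*exp(2*h) - 2*h^2*exp(h) - 6*h^2 + 54*h*exp(3*h) + 18*h*exp(2*h) + 8*h*exp(h) - 90*exp(3*h) + 18*exp(2*h)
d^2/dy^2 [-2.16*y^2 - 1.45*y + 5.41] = -4.32000000000000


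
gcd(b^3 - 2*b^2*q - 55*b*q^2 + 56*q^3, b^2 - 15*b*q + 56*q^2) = -b + 8*q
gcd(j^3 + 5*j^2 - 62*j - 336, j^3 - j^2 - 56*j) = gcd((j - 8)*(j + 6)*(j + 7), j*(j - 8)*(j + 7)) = j^2 - j - 56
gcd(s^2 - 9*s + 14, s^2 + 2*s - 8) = s - 2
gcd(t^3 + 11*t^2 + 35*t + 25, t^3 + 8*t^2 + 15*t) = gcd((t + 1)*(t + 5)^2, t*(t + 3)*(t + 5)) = t + 5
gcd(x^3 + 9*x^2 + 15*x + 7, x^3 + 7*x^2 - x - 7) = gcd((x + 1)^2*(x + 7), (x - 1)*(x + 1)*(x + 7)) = x^2 + 8*x + 7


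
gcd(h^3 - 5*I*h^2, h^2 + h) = h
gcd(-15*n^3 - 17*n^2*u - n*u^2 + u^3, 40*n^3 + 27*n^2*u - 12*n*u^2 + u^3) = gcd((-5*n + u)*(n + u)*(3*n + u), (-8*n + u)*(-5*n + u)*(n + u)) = -5*n^2 - 4*n*u + u^2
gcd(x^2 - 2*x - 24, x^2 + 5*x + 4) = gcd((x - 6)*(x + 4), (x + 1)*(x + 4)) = x + 4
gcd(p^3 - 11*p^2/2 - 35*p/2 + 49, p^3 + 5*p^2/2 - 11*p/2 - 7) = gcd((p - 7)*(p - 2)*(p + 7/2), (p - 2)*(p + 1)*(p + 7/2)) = p^2 + 3*p/2 - 7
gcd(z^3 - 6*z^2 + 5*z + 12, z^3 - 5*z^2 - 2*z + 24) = z^2 - 7*z + 12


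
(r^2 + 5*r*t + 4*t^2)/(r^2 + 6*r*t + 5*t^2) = (r + 4*t)/(r + 5*t)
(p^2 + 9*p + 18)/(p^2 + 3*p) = (p + 6)/p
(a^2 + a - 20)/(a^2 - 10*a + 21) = (a^2 + a - 20)/(a^2 - 10*a + 21)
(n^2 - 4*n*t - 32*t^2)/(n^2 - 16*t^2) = (-n + 8*t)/(-n + 4*t)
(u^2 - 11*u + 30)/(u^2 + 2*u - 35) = (u - 6)/(u + 7)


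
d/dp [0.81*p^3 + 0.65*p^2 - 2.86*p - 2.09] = 2.43*p^2 + 1.3*p - 2.86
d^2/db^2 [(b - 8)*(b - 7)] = 2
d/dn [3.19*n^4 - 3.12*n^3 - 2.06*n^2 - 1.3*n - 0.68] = 12.76*n^3 - 9.36*n^2 - 4.12*n - 1.3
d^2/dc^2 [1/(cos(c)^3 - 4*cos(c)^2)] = (-9*tan(c)^4 - 70/cos(c)^2 - 31/cos(c)^3 + 11*cos(3*c)/cos(c)^4 + 105/cos(c)^4)/(cos(c) - 4)^3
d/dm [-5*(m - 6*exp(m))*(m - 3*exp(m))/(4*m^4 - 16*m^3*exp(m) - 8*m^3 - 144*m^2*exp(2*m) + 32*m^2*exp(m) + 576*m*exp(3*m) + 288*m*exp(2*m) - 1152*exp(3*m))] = 5*(5*m^3*exp(m) + 2*m^3 - 48*m^2*exp(2*m) - 17*m^2*exp(m) - 2*m^2 + 72*m*exp(3*m) + 84*m*exp(2*m) + 12*m*exp(m) - 72*exp(3*m) - 36*exp(2*m))/(4*(m^6 + 4*m^5*exp(m) - 4*m^5 - 44*m^4*exp(2*m) - 16*m^4*exp(m) + 4*m^4 - 96*m^3*exp(3*m) + 176*m^3*exp(2*m) + 16*m^3*exp(m) + 576*m^2*exp(4*m) + 384*m^2*exp(3*m) - 176*m^2*exp(2*m) - 2304*m*exp(4*m) - 384*m*exp(3*m) + 2304*exp(4*m)))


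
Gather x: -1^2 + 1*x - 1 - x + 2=0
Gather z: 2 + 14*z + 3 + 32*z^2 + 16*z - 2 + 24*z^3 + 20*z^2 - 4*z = 24*z^3 + 52*z^2 + 26*z + 3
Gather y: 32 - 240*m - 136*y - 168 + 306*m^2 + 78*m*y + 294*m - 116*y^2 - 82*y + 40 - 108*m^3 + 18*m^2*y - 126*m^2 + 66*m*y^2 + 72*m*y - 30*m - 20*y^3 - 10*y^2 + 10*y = -108*m^3 + 180*m^2 + 24*m - 20*y^3 + y^2*(66*m - 126) + y*(18*m^2 + 150*m - 208) - 96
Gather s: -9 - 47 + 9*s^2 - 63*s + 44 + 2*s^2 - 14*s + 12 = 11*s^2 - 77*s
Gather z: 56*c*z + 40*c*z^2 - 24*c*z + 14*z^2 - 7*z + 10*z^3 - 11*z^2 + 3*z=10*z^3 + z^2*(40*c + 3) + z*(32*c - 4)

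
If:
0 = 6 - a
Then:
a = 6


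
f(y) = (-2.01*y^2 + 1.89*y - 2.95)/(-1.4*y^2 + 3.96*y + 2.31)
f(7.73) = 2.14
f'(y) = (1.89 - 4.02*y)/(-1.4*y^2 + 3.96*y + 2.31) + (2.8*y - 3.96)*(-2.01*y^2 + 1.89*y - 2.95)/(-1.4*y^2 + 3.96*y + 2.31)^2 = (-5.3136*y^2 - 17.5462*y + 16.0479)/(1.96*y^4 - 11.088*y^3 + 9.2136*y^2 + 18.2952*y + 5.3361)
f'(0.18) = 1.43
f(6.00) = 2.63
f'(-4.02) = 0.00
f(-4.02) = 1.19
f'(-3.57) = 0.01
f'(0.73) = 0.02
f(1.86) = -1.32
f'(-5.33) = -0.01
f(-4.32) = 1.19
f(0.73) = -0.59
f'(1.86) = -1.50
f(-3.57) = 1.19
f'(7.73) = -0.17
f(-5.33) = 1.20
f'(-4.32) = -0.00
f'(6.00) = -0.47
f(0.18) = -0.90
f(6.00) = 2.63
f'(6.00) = -0.47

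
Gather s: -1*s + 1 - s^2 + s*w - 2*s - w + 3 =-s^2 + s*(w - 3) - w + 4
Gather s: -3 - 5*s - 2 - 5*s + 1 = -10*s - 4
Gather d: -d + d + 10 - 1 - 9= 0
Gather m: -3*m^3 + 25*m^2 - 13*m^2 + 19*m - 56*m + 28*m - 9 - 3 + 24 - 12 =-3*m^3 + 12*m^2 - 9*m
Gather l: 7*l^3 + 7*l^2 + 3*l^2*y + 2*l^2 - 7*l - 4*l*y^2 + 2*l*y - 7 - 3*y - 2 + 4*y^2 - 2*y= 7*l^3 + l^2*(3*y + 9) + l*(-4*y^2 + 2*y - 7) + 4*y^2 - 5*y - 9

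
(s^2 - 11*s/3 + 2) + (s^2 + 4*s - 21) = 2*s^2 + s/3 - 19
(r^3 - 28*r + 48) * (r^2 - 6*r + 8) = r^5 - 6*r^4 - 20*r^3 + 216*r^2 - 512*r + 384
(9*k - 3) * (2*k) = 18*k^2 - 6*k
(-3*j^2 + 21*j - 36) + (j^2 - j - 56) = -2*j^2 + 20*j - 92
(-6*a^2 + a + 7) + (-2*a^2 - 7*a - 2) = -8*a^2 - 6*a + 5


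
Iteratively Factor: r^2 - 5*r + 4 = (r - 1)*(r - 4)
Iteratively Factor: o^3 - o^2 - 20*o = (o - 5)*(o^2 + 4*o) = o*(o - 5)*(o + 4)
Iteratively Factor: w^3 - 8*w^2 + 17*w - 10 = (w - 2)*(w^2 - 6*w + 5) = (w - 2)*(w - 1)*(w - 5)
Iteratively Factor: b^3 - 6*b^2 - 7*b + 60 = (b - 5)*(b^2 - b - 12) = (b - 5)*(b + 3)*(b - 4)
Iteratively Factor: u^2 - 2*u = (u - 2)*(u)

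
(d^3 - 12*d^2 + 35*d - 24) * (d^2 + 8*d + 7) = d^5 - 4*d^4 - 54*d^3 + 172*d^2 + 53*d - 168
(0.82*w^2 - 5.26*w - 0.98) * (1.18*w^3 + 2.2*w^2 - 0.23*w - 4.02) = 0.9676*w^5 - 4.4028*w^4 - 12.917*w^3 - 4.2426*w^2 + 21.3706*w + 3.9396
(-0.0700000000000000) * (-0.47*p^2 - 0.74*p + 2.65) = 0.0329*p^2 + 0.0518*p - 0.1855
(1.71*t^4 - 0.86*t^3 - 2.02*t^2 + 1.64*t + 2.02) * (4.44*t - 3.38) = 7.5924*t^5 - 9.5982*t^4 - 6.062*t^3 + 14.1092*t^2 + 3.4256*t - 6.8276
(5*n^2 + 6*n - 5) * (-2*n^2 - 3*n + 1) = -10*n^4 - 27*n^3 - 3*n^2 + 21*n - 5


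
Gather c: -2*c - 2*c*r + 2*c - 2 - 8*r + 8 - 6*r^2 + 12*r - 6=-2*c*r - 6*r^2 + 4*r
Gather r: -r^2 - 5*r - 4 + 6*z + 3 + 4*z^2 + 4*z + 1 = -r^2 - 5*r + 4*z^2 + 10*z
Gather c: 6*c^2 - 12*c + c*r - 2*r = 6*c^2 + c*(r - 12) - 2*r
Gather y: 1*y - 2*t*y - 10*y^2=-10*y^2 + y*(1 - 2*t)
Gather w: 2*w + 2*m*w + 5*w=w*(2*m + 7)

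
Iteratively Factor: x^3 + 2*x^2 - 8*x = (x)*(x^2 + 2*x - 8) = x*(x - 2)*(x + 4)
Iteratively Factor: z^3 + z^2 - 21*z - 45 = (z - 5)*(z^2 + 6*z + 9) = (z - 5)*(z + 3)*(z + 3)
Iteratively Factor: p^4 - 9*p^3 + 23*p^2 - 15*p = (p - 5)*(p^3 - 4*p^2 + 3*p) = p*(p - 5)*(p^2 - 4*p + 3) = p*(p - 5)*(p - 1)*(p - 3)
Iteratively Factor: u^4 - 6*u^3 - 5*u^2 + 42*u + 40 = (u + 2)*(u^3 - 8*u^2 + 11*u + 20) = (u - 5)*(u + 2)*(u^2 - 3*u - 4) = (u - 5)*(u + 1)*(u + 2)*(u - 4)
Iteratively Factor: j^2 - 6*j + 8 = (j - 4)*(j - 2)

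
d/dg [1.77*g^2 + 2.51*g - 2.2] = 3.54*g + 2.51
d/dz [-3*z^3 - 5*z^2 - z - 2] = -9*z^2 - 10*z - 1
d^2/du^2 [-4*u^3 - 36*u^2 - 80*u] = -24*u - 72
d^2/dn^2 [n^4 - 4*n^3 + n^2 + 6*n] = 12*n^2 - 24*n + 2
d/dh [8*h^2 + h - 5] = 16*h + 1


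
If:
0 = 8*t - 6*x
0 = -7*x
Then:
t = 0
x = 0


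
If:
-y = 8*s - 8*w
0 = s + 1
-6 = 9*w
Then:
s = -1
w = -2/3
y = 8/3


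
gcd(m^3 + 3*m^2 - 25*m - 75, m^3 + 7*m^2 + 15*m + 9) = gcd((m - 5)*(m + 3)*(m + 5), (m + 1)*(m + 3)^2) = m + 3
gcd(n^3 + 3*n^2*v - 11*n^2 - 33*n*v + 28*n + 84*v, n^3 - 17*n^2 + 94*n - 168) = n^2 - 11*n + 28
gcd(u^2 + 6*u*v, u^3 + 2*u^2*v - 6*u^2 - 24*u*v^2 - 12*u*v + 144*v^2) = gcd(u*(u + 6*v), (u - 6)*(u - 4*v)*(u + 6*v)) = u + 6*v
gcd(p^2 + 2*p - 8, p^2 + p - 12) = p + 4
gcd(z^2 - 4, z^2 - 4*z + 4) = z - 2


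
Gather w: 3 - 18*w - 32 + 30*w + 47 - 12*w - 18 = 0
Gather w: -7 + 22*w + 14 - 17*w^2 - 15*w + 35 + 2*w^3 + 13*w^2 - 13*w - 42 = 2*w^3 - 4*w^2 - 6*w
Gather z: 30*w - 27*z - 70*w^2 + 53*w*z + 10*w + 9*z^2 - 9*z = -70*w^2 + 40*w + 9*z^2 + z*(53*w - 36)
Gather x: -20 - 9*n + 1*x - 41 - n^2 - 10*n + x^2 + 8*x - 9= -n^2 - 19*n + x^2 + 9*x - 70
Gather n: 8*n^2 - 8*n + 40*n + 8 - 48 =8*n^2 + 32*n - 40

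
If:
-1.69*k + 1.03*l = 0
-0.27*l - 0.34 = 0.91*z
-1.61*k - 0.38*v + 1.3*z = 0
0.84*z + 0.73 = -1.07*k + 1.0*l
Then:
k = 0.42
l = 0.70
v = -3.79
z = -0.58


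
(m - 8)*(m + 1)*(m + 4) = m^3 - 3*m^2 - 36*m - 32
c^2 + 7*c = c*(c + 7)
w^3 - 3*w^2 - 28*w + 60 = (w - 6)*(w - 2)*(w + 5)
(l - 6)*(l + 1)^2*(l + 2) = l^4 - 2*l^3 - 19*l^2 - 28*l - 12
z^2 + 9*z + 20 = (z + 4)*(z + 5)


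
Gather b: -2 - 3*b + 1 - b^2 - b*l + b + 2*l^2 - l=-b^2 + b*(-l - 2) + 2*l^2 - l - 1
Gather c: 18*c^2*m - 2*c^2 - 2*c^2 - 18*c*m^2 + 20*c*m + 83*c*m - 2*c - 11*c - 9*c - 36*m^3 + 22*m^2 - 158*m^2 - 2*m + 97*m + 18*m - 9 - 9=c^2*(18*m - 4) + c*(-18*m^2 + 103*m - 22) - 36*m^3 - 136*m^2 + 113*m - 18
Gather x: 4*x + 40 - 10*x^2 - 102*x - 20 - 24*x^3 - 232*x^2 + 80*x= -24*x^3 - 242*x^2 - 18*x + 20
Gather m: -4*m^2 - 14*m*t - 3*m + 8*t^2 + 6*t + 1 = -4*m^2 + m*(-14*t - 3) + 8*t^2 + 6*t + 1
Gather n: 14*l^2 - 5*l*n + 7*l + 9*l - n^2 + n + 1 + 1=14*l^2 + 16*l - n^2 + n*(1 - 5*l) + 2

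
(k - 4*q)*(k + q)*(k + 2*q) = k^3 - k^2*q - 10*k*q^2 - 8*q^3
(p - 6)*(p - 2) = p^2 - 8*p + 12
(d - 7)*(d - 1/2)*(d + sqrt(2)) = d^3 - 15*d^2/2 + sqrt(2)*d^2 - 15*sqrt(2)*d/2 + 7*d/2 + 7*sqrt(2)/2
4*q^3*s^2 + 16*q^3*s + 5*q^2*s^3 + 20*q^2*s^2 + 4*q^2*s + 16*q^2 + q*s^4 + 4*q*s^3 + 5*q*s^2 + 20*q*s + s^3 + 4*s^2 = (q + s)*(4*q + s)*(s + 4)*(q*s + 1)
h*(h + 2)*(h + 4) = h^3 + 6*h^2 + 8*h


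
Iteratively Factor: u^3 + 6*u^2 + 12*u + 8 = (u + 2)*(u^2 + 4*u + 4) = (u + 2)^2*(u + 2)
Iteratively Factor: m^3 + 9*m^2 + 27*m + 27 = (m + 3)*(m^2 + 6*m + 9) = (m + 3)^2*(m + 3)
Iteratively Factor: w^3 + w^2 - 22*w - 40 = (w + 4)*(w^2 - 3*w - 10) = (w - 5)*(w + 4)*(w + 2)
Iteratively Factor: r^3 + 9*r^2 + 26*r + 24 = (r + 3)*(r^2 + 6*r + 8) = (r + 3)*(r + 4)*(r + 2)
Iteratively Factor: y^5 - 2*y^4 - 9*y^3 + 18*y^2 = (y - 2)*(y^4 - 9*y^2) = y*(y - 2)*(y^3 - 9*y) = y*(y - 3)*(y - 2)*(y^2 + 3*y) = y*(y - 3)*(y - 2)*(y + 3)*(y)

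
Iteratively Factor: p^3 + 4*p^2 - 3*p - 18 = (p + 3)*(p^2 + p - 6) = (p - 2)*(p + 3)*(p + 3)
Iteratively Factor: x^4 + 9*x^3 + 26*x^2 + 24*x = (x)*(x^3 + 9*x^2 + 26*x + 24) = x*(x + 4)*(x^2 + 5*x + 6) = x*(x + 2)*(x + 4)*(x + 3)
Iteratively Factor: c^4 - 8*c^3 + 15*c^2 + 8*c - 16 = (c - 4)*(c^3 - 4*c^2 - c + 4) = (c - 4)^2*(c^2 - 1) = (c - 4)^2*(c + 1)*(c - 1)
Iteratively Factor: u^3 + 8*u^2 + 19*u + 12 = (u + 1)*(u^2 + 7*u + 12) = (u + 1)*(u + 4)*(u + 3)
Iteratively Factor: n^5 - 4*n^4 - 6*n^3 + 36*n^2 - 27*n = (n)*(n^4 - 4*n^3 - 6*n^2 + 36*n - 27) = n*(n - 3)*(n^3 - n^2 - 9*n + 9) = n*(n - 3)*(n + 3)*(n^2 - 4*n + 3) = n*(n - 3)*(n - 1)*(n + 3)*(n - 3)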